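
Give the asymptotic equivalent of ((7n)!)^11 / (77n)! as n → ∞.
((7n)!)^11/(77n)! ~ ((2π·7n)^(10/2) / sqrt(11)) · 11^(−11·7n)  →  0

Write N = 7n. Stirling: N! ~ sqrt(2π N)(N/e)^N and (11N)! ~ sqrt(2π·11N)·(11N/e)^(11N).
  (N!)^11/(11N)! ~ (2π N)^(11/2) (N/e)^(11N) / [sqrt(2π·11N) (11N/e)^(11N)]
     = (2π N)^(11/2) / sqrt(2π·11N) · (N/(11N))^(11N)
     = (2π N)^((11−1)/2) / sqrt(11) · 11^(−11N).
Since 11^11 > 1, the factor 11^(−11N) decays exponentially, so the ratio → 0. Substituting N = 7n gives the stated form.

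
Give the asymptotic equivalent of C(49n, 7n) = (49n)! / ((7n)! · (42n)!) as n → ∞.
C(49n, 7n) ~ (823543/46656)^(7n) · sqrt(7/(12π·7n))

Write N = 7n. Apply Stirling to each factorial:
  (7N)! ~ sqrt(2π·7N) · (7N/e)^(7N),
  N! ~ sqrt(2π N) · (N/e)^N,
  (6N)! ~ sqrt(2π·6N) · (6N/e)^(6N).
The exponential factors combine to (7N)^(7N) / (N^N · (6N)^(6N)) = 7^(7N)/6^(6N) = (7^7/6^6)^N = (823543/46656)^N.
The square-root prefactors combine to sqrt(2π·7N) / (sqrt(2π N)·sqrt(2π·6N)) = sqrt(7 / (2π·6·N)) = sqrt(7/(12π·7n)).
Substituting N = 7n: C(49n, 7n) ~ (823543/46656)^(7n) · sqrt(7/(12π·7n)).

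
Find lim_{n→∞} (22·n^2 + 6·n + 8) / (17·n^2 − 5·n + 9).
lim = 22/17

For large n the leading n^2 terms dominate both numerator and denominator. Dividing top and bottom by n^2, every other term tends to 0, leaving 22/17.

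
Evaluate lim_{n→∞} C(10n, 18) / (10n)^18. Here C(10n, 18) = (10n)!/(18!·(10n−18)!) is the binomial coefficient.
lim = 1/18! = 1/6402373705728000

With N = 10n → ∞: C(N, 18) / N^18 = [N(N−1)…(N−17)] / (18! · N^18) = (1/18!) · 1 · (1 − 1/(10n)) · … · (1 − 17/(10n)). Each factor → 1 as N → ∞, so the limit is 1/18! = 1/6402373705728000.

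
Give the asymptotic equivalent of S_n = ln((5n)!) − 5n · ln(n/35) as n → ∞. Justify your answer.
S_n ~ 5n · (ln 175 − 1) + O(ln n)

Stirling: ln((5n)!) = 5n ln(5n) − 5n + O(ln n).
  S_n = 5n ln(5n) − 5n − 5n ln(n/35) + O(ln n)
      = 5n ln(5n) − 5n ln n + 5n ln 35 − 5n + O(ln n)
      = 5n ln 5 + 5n ln 35 − 5n + O(ln n)
      = 5n (ln 175 − 1) + O(ln n).
Numerically ln(175) − 1 ≈ 4.1648.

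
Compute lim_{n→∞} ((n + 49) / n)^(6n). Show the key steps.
lim = e^294

Rewrite as (1 + 49/n)^(6n). By the standard limit (1 + x/n)^n → e^x, we have (1 + 49/n)^n → e^49, and raising to the 6th power gives e^294.
More precisely, ln[(1 + 49/n)^(6n)] = 6n · ln(1 + 49/n) = 6n · (49/n + O(1/n^2)) = 294 + O(1/n) → 294.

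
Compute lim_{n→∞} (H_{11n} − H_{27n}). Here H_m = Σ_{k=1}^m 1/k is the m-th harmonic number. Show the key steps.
lim = ln(11/27)

Euler-Maclaurin gives H_m = ln m + γ + 1/(2m) + O(1/m^2). The γ and O(1/m) terms cancel in the difference:
  H_{11n} − H_{27n} = ln(11n) − ln(27n) + O(1/n) = ln(11/27) + O(1/n).
Hence the limit is ln(11/27).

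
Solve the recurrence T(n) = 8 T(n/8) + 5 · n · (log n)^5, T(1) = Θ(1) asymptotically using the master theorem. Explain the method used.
T(n) = Θ(n · (log n)^6)

Here log_8 8 = 1 and f(n) = 5 · n · (log n)^5 = Θ(n^(log_8 8) · (log n)^5). This is the extended Case 2 of the master theorem (f matches the critical exponent up to log factors), giving T(n) = Θ(n^(log_8 8) · (log n)^(5+1)) = Θ(n · (log n)^6).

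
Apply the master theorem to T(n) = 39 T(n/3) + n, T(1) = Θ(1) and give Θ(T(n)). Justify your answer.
T(n) = Θ(n^(log_3 39))

Master theorem: compare f(n) = n to n^(log_3 39) where log_3 39 ≈ 3.335. Since 1 < log_3 39, we have f(n) = O(n^(log_3 39 − ε)) for some ε > 0 — Case 1. Hence T(n) = Θ(n^(log_3 39)).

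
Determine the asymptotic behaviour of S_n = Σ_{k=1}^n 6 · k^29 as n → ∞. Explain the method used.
S_n ~ n^30 / 5

By integral comparison (Euler-Maclaurin), Σ_{k=1}^n 6 · k^29 = 6 · ∫_0^n x^29 dx + O(n^29) = 6 · n^30/30 = n^30 / 5 + O(n^29). (Equivalently, Faulhaber's formula gives the same leading term.)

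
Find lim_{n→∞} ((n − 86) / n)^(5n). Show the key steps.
lim = e^(−430)

Rewrite as (1 − 86/n)^(5n). By the standard limit (1 + x/n)^n → e^x, we have (1 − 86/n)^n → e^(−86), and raising to the 5th power gives e^(−430).
More precisely, ln[(1 − 86/n)^(5n)] = 5n · ln(1 − 86/n) = 5n · (-86/n + O(1/n^2)) = -430 + O(1/n) → -430.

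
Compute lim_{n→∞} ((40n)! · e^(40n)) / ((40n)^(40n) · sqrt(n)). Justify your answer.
lim = sqrt(2π·40)

Stirling: (40n)! ~ sqrt(2π·40n) · (40n/e)^(40n). Hence
  (40n)! · e^(40n) / (40n)^(40n) ~ sqrt(2π·40n).
Dividing by sqrt(n): sqrt(2π·40n) / sqrt(n) = sqrt(2π·40) · n^((1−1)/2), so the limit is sqrt(2π·40).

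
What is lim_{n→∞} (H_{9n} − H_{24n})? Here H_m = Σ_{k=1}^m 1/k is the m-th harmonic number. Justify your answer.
lim = ln(9/24) = ln(3/8)

Euler-Maclaurin gives H_m = ln m + γ + 1/(2m) + O(1/m^2). The γ and O(1/m) terms cancel in the difference:
  H_{9n} − H_{24n} = ln(9n) − ln(24n) + O(1/n) = ln(9/24) + O(1/n).
Hence the limit is ln(9/24) = ln(3/8).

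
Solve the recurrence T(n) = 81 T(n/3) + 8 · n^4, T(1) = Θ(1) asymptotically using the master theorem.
T(n) = Θ(n^4 log n)

log_3 81 = 4, and f(n) = 8 · n^4 = Θ(n^(log_3 81)). This is Case 2 of the master theorem: T(n) = Θ(f(n) · log n) = Θ(n^4 log n).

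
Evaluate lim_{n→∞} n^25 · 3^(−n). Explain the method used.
lim = 0

Exponentials with base > 1 dominate every fixed polynomial: for any fixed c, n^c / 3^n → 0 as n → ∞ (e.g. by the ratio test, or by writing 3^n = e^(n ln 3) and noting e^(n ln 3) / n^c → ∞). Hence n^25 · 3^(−n) = n^25 / 3^n → 0.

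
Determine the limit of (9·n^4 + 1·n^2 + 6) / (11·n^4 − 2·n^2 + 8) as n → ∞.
lim = 9/11

For large n the leading n^4 terms dominate both numerator and denominator. Dividing top and bottom by n^4, every other term tends to 0, leaving 9/11.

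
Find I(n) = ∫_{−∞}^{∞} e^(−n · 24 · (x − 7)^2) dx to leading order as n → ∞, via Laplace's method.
I(n) = sqrt(π/(24n))

Here φ(x) = 24 · (x − 7)^2 has its unique minimum at x* = 7 with φ(x*) = 0 and φ''(x*) = 48. Laplace's method gives
  I(n) ~ e^(−n φ(x*)) · sqrt(2π / (n · φ''(x*))) = sqrt(2π / (48n)) = sqrt(π/(24n)).
This is exact: substituting u = (x − 7)·sqrt(24n) gives I(n) = (1/sqrt(24n)) ∫_{−∞}^{∞} e^(−u^2) du = sqrt(π/(24n)).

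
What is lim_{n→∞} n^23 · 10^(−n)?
lim = 0

Exponentials with base > 1 dominate every fixed polynomial: for any fixed c, n^c / 10^n → 0 as n → ∞ (e.g. by the ratio test, or by writing 10^n = e^(n ln 10) and noting e^(n ln 10) / n^c → ∞). Hence n^23 · 10^(−n) = n^23 / 10^n → 0.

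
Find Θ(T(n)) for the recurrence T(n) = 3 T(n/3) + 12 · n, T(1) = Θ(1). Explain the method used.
T(n) = Θ(n log n)

log_3 3 = 1, and f(n) = 12 · n = Θ(n^(log_3 3)). This is Case 2 of the master theorem: T(n) = Θ(f(n) · log n) = Θ(n log n).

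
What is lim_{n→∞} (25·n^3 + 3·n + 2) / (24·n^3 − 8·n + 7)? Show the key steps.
lim = 25/24

For large n the leading n^3 terms dominate both numerator and denominator. Dividing top and bottom by n^3, every other term tends to 0, leaving 25/24.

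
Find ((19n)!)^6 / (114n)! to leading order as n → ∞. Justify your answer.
((19n)!)^6/(114n)! ~ ((2π·19n)^(5/2) / sqrt(6)) · 6^(−6·19n)  →  0

Write N = 19n. Stirling: N! ~ sqrt(2π N)(N/e)^N and (6N)! ~ sqrt(2π·6N)·(6N/e)^(6N).
  (N!)^6/(6N)! ~ (2π N)^(6/2) (N/e)^(6N) / [sqrt(2π·6N) (6N/e)^(6N)]
     = (2π N)^(6/2) / sqrt(2π·6N) · (N/(6N))^(6N)
     = (2π N)^((6−1)/2) / sqrt(6) · 6^(−6N).
Since 6^6 > 1, the factor 6^(−6N) decays exponentially, so the ratio → 0. Substituting N = 19n gives the stated form.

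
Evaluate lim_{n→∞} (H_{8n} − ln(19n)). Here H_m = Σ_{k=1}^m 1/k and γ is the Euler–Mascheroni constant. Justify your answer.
lim = ln(8/19) + γ

By Euler-Maclaurin, H_m = ln m + γ + O(1/m). So
  H_{8n} − ln(19n) = ln(8n) + γ − ln(19n) + O(1/n)
                       = ln(8/19) + γ + O(1/n).
Hence the limit is ln(8/19) + γ.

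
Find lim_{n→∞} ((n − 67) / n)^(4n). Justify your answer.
lim = e^(−268)

Rewrite as (1 − 67/n)^(4n). By the standard limit (1 + x/n)^n → e^x, we have (1 − 67/n)^n → e^(−67), and raising to the 4th power gives e^(−268).
More precisely, ln[(1 − 67/n)^(4n)] = 4n · ln(1 − 67/n) = 4n · (-67/n + O(1/n^2)) = -268 + O(1/n) → -268.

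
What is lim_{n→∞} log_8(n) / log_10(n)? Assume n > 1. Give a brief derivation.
lim = ln(10) / ln(8) = log_8(10)

Change of base: log_8(n) = ln n / ln 8 and log_10(n) = ln n / ln 10. The ratio is (ln n / ln 8) · (ln 10 / ln n) = ln 10 / ln 8, a constant independent of n. So the limit is ln 10 / ln 8 = log_8(10).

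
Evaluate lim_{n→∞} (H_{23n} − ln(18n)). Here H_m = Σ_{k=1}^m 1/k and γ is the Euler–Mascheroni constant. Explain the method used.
lim = ln(23/18) + γ

By Euler-Maclaurin, H_m = ln m + γ + O(1/m). So
  H_{23n} − ln(18n) = ln(23n) + γ − ln(18n) + O(1/n)
                       = ln(23/18) + γ + O(1/n).
Hence the limit is ln(23/18) + γ.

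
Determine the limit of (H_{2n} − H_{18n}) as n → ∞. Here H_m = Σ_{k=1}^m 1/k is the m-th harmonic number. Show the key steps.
lim = ln(2/18) = −ln 9

Euler-Maclaurin gives H_m = ln m + γ + 1/(2m) + O(1/m^2). The γ and O(1/m) terms cancel in the difference:
  H_{2n} − H_{18n} = ln(2n) − ln(18n) + O(1/n) = ln(2/18) + O(1/n).
Hence the limit is ln(2/18) = −ln 9.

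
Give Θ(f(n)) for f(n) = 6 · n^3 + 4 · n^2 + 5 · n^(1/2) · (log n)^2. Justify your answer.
f(n) ∈ Θ(n^3)

Compare the terms by growth order. For large n, n^a · (log n)^b dominates n^a' · (log n)^b' iff a > a', or (a = a' and b > b'). Ranking the 3 terms shows the dominant one is 6 · n^3. Hence f(n) ∈ Θ(n^3).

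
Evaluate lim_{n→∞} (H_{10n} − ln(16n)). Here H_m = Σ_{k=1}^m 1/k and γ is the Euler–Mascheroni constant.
lim = ln(5/8) + γ

By Euler-Maclaurin, H_m = ln m + γ + O(1/m). So
  H_{10n} − ln(16n) = ln(10n) + γ − ln(16n) + O(1/n)
                       = ln(10/16) + γ + O(1/n).
Hence the limit is ln(10/16) + γ (= ln(5/8)).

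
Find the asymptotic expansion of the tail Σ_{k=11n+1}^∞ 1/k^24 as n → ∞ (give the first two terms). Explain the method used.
Σ_{k>11n} 1/k^24 = 1/(23 · (11n)^23) − 1/(2 · (11n)^24) + O(1/(11n)^25)

Compare to the integral: ∫_{11n}^∞ x^(−24) dx = [−x^(−23)/23]_{11n}^∞ = 1/((24−1)·(11n)^23). The Euler-Maclaurin correction adds −f(11n)/2 = −1/(2·(11n)^24). Euler-Maclaurin then gives
  Σ_{k>11n} 1/k^24 = ∫_{11n}^∞ dx/x^24 − 1/(2·(11n)^24) + O(1/(11n)^25).
(Equivalently this is ζ(24) − Σ_{k≤11n} 1/k^24.)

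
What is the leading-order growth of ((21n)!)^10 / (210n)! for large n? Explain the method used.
((21n)!)^10/(210n)! ~ ((2π·21n)^(9/2) / sqrt(10)) · 10^(−10·21n)  →  0

Write N = 21n. Stirling: N! ~ sqrt(2π N)(N/e)^N and (10N)! ~ sqrt(2π·10N)·(10N/e)^(10N).
  (N!)^10/(10N)! ~ (2π N)^(10/2) (N/e)^(10N) / [sqrt(2π·10N) (10N/e)^(10N)]
     = (2π N)^(10/2) / sqrt(2π·10N) · (N/(10N))^(10N)
     = (2π N)^((10−1)/2) / sqrt(10) · 10^(−10N).
Since 10^10 > 1, the factor 10^(−10N) decays exponentially, so the ratio → 0. Substituting N = 21n gives the stated form.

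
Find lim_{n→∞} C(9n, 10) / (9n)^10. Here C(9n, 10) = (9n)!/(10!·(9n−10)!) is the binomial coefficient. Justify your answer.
lim = 1/10! = 1/3628800

With N = 9n → ∞: C(N, 10) / N^10 = [N(N−1)…(N−9)] / (10! · N^10) = (1/10!) · 1 · (1 − 1/(9n)) · … · (1 − 9/(9n)). Each factor → 1 as N → ∞, so the limit is 1/10! = 1/3628800.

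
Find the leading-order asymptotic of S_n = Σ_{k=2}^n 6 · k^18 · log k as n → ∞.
S_n ~ 6 · n^19 log n / 19 − 6 · n^19 / 361

By integral comparison, S_n = ∫_1^n 6 · x^18 · log x dx + O(n^18 · log n). For the integral, ∫ x^18 log x dx = n^19 log n / 19 − n^19/361 (integration by parts). Hence S_n ~ 6 · n^19 log n / 19 − 6 · n^19 / 361.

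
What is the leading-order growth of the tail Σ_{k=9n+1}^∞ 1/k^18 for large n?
Σ_{k>9n} 1/k^18 ~ 1/(17 · (9n)^17)

Compare to the integral: ∫_{9n}^∞ x^(−18) dx = [−x^(−17)/17]_{9n}^∞ = 1/((18−1)·(9n)^17). Euler-Maclaurin then gives
  Σ_{k>9n} 1/k^18 = ∫_{9n}^∞ dx/x^18 − 1/(2·(9n)^18) + O(1/(9n)^19).
(Equivalently this is ζ(18) − Σ_{k≤9n} 1/k^18.)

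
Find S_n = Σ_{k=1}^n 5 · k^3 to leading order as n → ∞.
S_n ~ 5 · n^4 / 4

By integral comparison (Euler-Maclaurin), Σ_{k=1}^n 5 · k^3 = 5 · ∫_0^n x^3 dx + O(n^3) = 5 · n^4/4 + O(n^3). (Equivalently, Faulhaber's formula gives the same leading term.)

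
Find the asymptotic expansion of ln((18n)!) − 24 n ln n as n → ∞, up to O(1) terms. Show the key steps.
ln((18n)!) − 24 n ln n = −6 n ln n + 18(ln 18 − 1) n + (1/2) ln(2π·18n) + O(1/n)

Stirling: ln((18n)!) = 18n ln(18n) − 18n + (1/2) ln(2π·18n) + O(1/n).
Expand 18n ln(18n) = 18n (ln n + ln 18) = 18n ln n + 18n ln 18.
Subtract 24n ln n: leading term is (18 − 24) n ln n = −6 n ln n. The next term is 18n ln 18 − 18n = 18(ln 18 − 1) n. Then the (1/2) ln(2π·18n) correction.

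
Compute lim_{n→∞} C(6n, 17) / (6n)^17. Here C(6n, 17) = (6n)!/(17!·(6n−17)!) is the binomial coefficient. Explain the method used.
lim = 1/17! = 1/355687428096000

With N = 6n → ∞: C(N, 17) / N^17 = [N(N−1)…(N−16)] / (17! · N^17) = (1/17!) · 1 · (1 − 1/(6n)) · … · (1 − 16/(6n)). Each factor → 1 as N → ∞, so the limit is 1/17! = 1/355687428096000.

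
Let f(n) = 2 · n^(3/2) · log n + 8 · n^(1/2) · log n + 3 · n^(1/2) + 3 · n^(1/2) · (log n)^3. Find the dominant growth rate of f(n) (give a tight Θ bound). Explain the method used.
f(n) ∈ Θ(n^(3/2) · log n)

Compare the terms by growth order. For large n, n^a · (log n)^b dominates n^a' · (log n)^b' iff a > a', or (a = a' and b > b'). Ranking the 4 terms shows the dominant one is 2 · n^(3/2) · log n. Hence f(n) ∈ Θ(n^(3/2) · log n).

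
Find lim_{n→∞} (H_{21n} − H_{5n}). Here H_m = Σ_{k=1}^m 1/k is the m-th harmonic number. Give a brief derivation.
lim = ln(21/5)

Euler-Maclaurin gives H_m = ln m + γ + 1/(2m) + O(1/m^2). The γ and O(1/m) terms cancel in the difference:
  H_{21n} − H_{5n} = ln(21n) − ln(5n) + O(1/n) = ln(21/5) + O(1/n).
Hence the limit is ln(21/5).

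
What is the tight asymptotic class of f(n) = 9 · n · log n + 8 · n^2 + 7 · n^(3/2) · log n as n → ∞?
f(n) ∈ Θ(n^2)

Compare the terms by growth order. For large n, n^a · (log n)^b dominates n^a' · (log n)^b' iff a > a', or (a = a' and b > b'). Ranking the 3 terms shows the dominant one is 8 · n^2. Hence f(n) ∈ Θ(n^2).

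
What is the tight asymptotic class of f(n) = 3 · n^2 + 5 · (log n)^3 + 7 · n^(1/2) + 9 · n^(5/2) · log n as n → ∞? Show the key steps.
f(n) ∈ Θ(n^(5/2) · log n)

Compare the terms by growth order. For large n, n^a · (log n)^b dominates n^a' · (log n)^b' iff a > a', or (a = a' and b > b'). Ranking the 4 terms shows the dominant one is 9 · n^(5/2) · log n. Hence f(n) ∈ Θ(n^(5/2) · log n).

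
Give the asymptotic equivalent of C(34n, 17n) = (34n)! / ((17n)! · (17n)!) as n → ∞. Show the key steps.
C(34n, 17n) ~ (4)^(17n) · sqrt(1/(π·17n))

Write N = 17n. Apply Stirling to each factorial:
  (2N)! ~ sqrt(2π·2N) · (2N/e)^(2N),
  N! ~ sqrt(2π N) · (N/e)^N,
  (1N)! ~ sqrt(2π·1N) · (1N/e)^(1N).
The exponential factors combine to (2N)^(2N) / (N^N · (1N)^(1N)) = 2^(2N)/1^(1N) = (2^2/1^1)^N = (4)^N.
The square-root prefactors combine to sqrt(2π·2N) / (sqrt(2π N)·sqrt(2π·1N)) = sqrt(2 / (2π·1·N)) = sqrt(1/(π·17n)).
Substituting N = 17n: C(34n, 17n) ~ (4)^(17n) · sqrt(1/(π·17n)).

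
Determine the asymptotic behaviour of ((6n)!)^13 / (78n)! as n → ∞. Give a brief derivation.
((6n)!)^13/(78n)! ~ ((2π·6n)^(12/2) / sqrt(13)) · 13^(−13·6n)  →  0

Write N = 6n. Stirling: N! ~ sqrt(2π N)(N/e)^N and (13N)! ~ sqrt(2π·13N)·(13N/e)^(13N).
  (N!)^13/(13N)! ~ (2π N)^(13/2) (N/e)^(13N) / [sqrt(2π·13N) (13N/e)^(13N)]
     = (2π N)^(13/2) / sqrt(2π·13N) · (N/(13N))^(13N)
     = (2π N)^((13−1)/2) / sqrt(13) · 13^(−13N).
Since 13^13 > 1, the factor 13^(−13N) decays exponentially, so the ratio → 0. Substituting N = 6n gives the stated form.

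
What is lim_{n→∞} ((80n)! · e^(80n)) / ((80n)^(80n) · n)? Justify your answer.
lim = 0

Stirling: (80n)! ~ sqrt(2π·80n) · (80n/e)^(80n). Hence
  (80n)! · e^(80n) / (80n)^(80n) ~ sqrt(2π·80n).
Dividing by n: sqrt(2π·80n) / n = sqrt(2π·80) · n^((1−2)/2), so the expression behaves like sqrt(2π·80) · n^((1−2)/2) → 0.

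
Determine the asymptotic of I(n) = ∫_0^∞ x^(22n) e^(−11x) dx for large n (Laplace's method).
I(n) ~ (sqrt(2π·22n) / 11) · (22n/(11e))^(22n)

Write the integrand as exp(22n ln x − 11x) and set f(x) = 22n ln x − 11x. Then f'(x) = 22n/x − 11 = 0 at x* = 22n/11, and f''(x*) = −22n/x*^2 = −11^2/(22n). Laplace's method (interior maximum) gives
  I(n) ~ e^(f(x*)) · sqrt(2π / |f''(x*)|)
        = exp(22n ln(22n/11) − 22n) · sqrt(2π · 22n / 11^2)
        = (22n/11)^(22n) e^(−22n) · sqrt(2π·22n) / 11
        = (sqrt(2π·22n) / 11) · (22n/(11e))^(22n).
This matches Γ(22n+1)/11^(22n+1) with Stirling applied to Γ.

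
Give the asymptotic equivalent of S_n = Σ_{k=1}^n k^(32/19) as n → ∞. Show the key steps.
S_n ~ (19/51) · n^(51/19)

Integral comparison: Σ_{k=1}^n k^(32/19) = ∫_0^n x^(32/19) dx + O(n^(32/19)). The integral is n^(1 + 32/19) / (1 + 32/19) = n^((32+19)/19) / ((32+19)/19) = (19/51) · n^(51/19).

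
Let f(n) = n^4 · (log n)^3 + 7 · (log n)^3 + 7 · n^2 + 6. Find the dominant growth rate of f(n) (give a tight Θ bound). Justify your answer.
f(n) ∈ Θ(n^4 · (log n)^3)

Compare the terms by growth order. For large n, n^a · (log n)^b dominates n^a' · (log n)^b' iff a > a', or (a = a' and b > b'). Ranking the 4 terms shows the dominant one is n^4 · (log n)^3. Hence f(n) ∈ Θ(n^4 · (log n)^3).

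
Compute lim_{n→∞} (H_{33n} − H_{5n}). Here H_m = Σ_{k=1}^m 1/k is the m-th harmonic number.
lim = ln(33/5)

Euler-Maclaurin gives H_m = ln m + γ + 1/(2m) + O(1/m^2). The γ and O(1/m) terms cancel in the difference:
  H_{33n} − H_{5n} = ln(33n) − ln(5n) + O(1/n) = ln(33/5) + O(1/n).
Hence the limit is ln(33/5).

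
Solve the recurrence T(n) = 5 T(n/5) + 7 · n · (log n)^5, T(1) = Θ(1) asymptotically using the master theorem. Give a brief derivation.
T(n) = Θ(n · (log n)^6)

Here log_5 5 = 1 and f(n) = 7 · n · (log n)^5 = Θ(n^(log_5 5) · (log n)^5). This is the extended Case 2 of the master theorem (f matches the critical exponent up to log factors), giving T(n) = Θ(n^(log_5 5) · (log n)^(5+1)) = Θ(n · (log n)^6).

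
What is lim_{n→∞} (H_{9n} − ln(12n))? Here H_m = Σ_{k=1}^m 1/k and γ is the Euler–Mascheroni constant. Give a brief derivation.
lim = ln(3/4) + γ

By Euler-Maclaurin, H_m = ln m + γ + O(1/m). So
  H_{9n} − ln(12n) = ln(9n) + γ − ln(12n) + O(1/n)
                       = ln(9/12) + γ + O(1/n).
Hence the limit is ln(9/12) + γ (= ln(3/4)).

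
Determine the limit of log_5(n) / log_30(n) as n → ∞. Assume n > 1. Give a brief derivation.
lim = ln(30) / ln(5) = log_5(30)

Change of base: log_5(n) = ln n / ln 5 and log_30(n) = ln n / ln 30. The ratio is (ln n / ln 5) · (ln 30 / ln n) = ln 30 / ln 5, a constant independent of n. So the limit is ln 30 / ln 5 = log_5(30).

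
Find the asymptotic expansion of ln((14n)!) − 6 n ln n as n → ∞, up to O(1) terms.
ln((14n)!) − 6 n ln n = 8 n ln n + 14(ln 14 − 1) n + (1/2) ln(2π·14n) + O(1/n)

Stirling: ln((14n)!) = 14n ln(14n) − 14n + (1/2) ln(2π·14n) + O(1/n).
Expand 14n ln(14n) = 14n (ln n + ln 14) = 14n ln n + 14n ln 14.
Subtract 6n ln n: leading term is (14 − 6) n ln n = 8 n ln n. The next term is 14n ln 14 − 14n = 14(ln 14 − 1) n. Then the (1/2) ln(2π·14n) correction.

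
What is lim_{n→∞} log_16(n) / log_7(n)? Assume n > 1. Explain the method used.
lim = ln(7) / ln(16) = log_16(7)

Change of base: log_16(n) = ln n / ln 16 and log_7(n) = ln n / ln 7. The ratio is (ln n / ln 16) · (ln 7 / ln n) = ln 7 / ln 16, a constant independent of n. So the limit is ln 7 / ln 16 = log_16(7).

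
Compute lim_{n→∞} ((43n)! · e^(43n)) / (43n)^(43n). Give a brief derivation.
lim = ∞

Stirling: (43n)! ~ sqrt(2π·43n) · (43n/e)^(43n). Hence
  (43n)! · e^(43n) / (43n)^(43n) ~ sqrt(2π·43n) = sqrt(2π·43) · sqrt(n) → ∞.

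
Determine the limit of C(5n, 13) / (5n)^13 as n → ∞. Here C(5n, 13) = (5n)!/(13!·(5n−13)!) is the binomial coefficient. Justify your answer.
lim = 1/13! = 1/6227020800

With N = 5n → ∞: C(N, 13) / N^13 = [N(N−1)…(N−12)] / (13! · N^13) = (1/13!) · 1 · (1 − 1/(5n)) · … · (1 − 12/(5n)). Each factor → 1 as N → ∞, so the limit is 1/13! = 1/6227020800.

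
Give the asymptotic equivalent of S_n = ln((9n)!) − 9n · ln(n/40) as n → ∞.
S_n ~ 9n · (ln 360 − 1) + O(ln n)

Stirling: ln((9n)!) = 9n ln(9n) − 9n + O(ln n).
  S_n = 9n ln(9n) − 9n − 9n ln(n/40) + O(ln n)
      = 9n ln(9n) − 9n ln n + 9n ln 40 − 9n + O(ln n)
      = 9n ln 9 + 9n ln 40 − 9n + O(ln n)
      = 9n (ln 360 − 1) + O(ln n).
Numerically ln(360) − 1 ≈ 4.8861.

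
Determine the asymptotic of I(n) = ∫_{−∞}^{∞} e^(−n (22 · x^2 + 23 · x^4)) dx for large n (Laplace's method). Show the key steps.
I(n) ~ sqrt(π/(22n))

φ(x) = 22 · x^2 + 23 · x^4 has its unique global minimum at x* = 0 (since φ'(x) = 44x + 92x^3 = 0 only at x = 0 for real x with both coefficients positive, and φ → ∞ as |x| → ∞). At x* = 0, φ(0) = 0 and φ''(0) = 44. Laplace's method then gives
  I(n) ~ sqrt(2π / (n · φ''(0))) · e^(−n φ(0)) = sqrt(2π / (44n)) = sqrt(π/(22n)).
The 23 · x^4 term contributes only at subleading order (an O(1/n) relative correction).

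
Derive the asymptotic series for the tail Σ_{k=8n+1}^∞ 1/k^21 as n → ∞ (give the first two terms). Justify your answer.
Σ_{k>8n} 1/k^21 = 1/(20 · (8n)^20) − 1/(2 · (8n)^21) + O(1/(8n)^22)

Compare to the integral: ∫_{8n}^∞ x^(−21) dx = [−x^(−20)/20]_{8n}^∞ = 1/((21−1)·(8n)^20). The Euler-Maclaurin correction adds −f(8n)/2 = −1/(2·(8n)^21). Euler-Maclaurin then gives
  Σ_{k>8n} 1/k^21 = ∫_{8n}^∞ dx/x^21 − 1/(2·(8n)^21) + O(1/(8n)^22).
(Equivalently this is ζ(21) − Σ_{k≤8n} 1/k^21.)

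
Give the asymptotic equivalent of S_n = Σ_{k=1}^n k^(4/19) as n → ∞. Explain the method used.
S_n ~ (19/23) · n^(23/19)

Integral comparison: Σ_{k=1}^n k^(4/19) = ∫_0^n x^(4/19) dx + O(n^(4/19)). The integral is n^(1 + 4/19) / (1 + 4/19) = n^((4+19)/19) / ((4+19)/19) = (19/23) · n^(23/19).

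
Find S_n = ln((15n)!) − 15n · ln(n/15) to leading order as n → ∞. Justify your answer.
S_n ~ 15n · (ln 225 − 1) + O(ln n)

Stirling: ln((15n)!) = 15n ln(15n) − 15n + O(ln n).
  S_n = 15n ln(15n) − 15n − 15n ln(n/15) + O(ln n)
      = 15n ln(15n) − 15n ln n + 15n ln 15 − 15n + O(ln n)
      = 15n ln 15 + 15n ln 15 − 15n + O(ln n)
      = 15n (ln 225 − 1) + O(ln n).
Numerically ln(225) − 1 ≈ 4.4161.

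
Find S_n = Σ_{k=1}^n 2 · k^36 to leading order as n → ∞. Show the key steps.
S_n ~ 2 · n^37 / 37

By integral comparison (Euler-Maclaurin), Σ_{k=1}^n 2 · k^36 = 2 · ∫_0^n x^36 dx + O(n^36) = 2 · n^37/37 + O(n^36). (Equivalently, Faulhaber's formula gives the same leading term.)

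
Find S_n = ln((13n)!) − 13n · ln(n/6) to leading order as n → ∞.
S_n ~ 13n · (ln 78 − 1) + O(ln n)

Stirling: ln((13n)!) = 13n ln(13n) − 13n + O(ln n).
  S_n = 13n ln(13n) − 13n − 13n ln(n/6) + O(ln n)
      = 13n ln(13n) − 13n ln n + 13n ln 6 − 13n + O(ln n)
      = 13n ln 13 + 13n ln 6 − 13n + O(ln n)
      = 13n (ln 78 − 1) + O(ln n).
Numerically ln(78) − 1 ≈ 3.3567.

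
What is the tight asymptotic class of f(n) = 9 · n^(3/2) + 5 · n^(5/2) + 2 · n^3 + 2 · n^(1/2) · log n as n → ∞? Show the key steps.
f(n) ∈ Θ(n^3)

Compare the terms by growth order. For large n, n^a · (log n)^b dominates n^a' · (log n)^b' iff a > a', or (a = a' and b > b'). Ranking the 4 terms shows the dominant one is 2 · n^3. Hence f(n) ∈ Θ(n^3).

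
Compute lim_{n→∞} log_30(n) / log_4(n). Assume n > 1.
lim = ln(4) / ln(30) = log_30(4)

Change of base: log_30(n) = ln n / ln 30 and log_4(n) = ln n / ln 4. The ratio is (ln n / ln 30) · (ln 4 / ln n) = ln 4 / ln 30, a constant independent of n. So the limit is ln 4 / ln 30 = log_30(4).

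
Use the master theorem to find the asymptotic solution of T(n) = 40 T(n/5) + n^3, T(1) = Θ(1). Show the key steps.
T(n) = Θ(n^3)

log_5 40 ≈ 2.292. f(n) = n^3 dominates n^(log_5 40) since 3 > 2.292, and the regularity condition a·f(n/b) = 40·(n/5)^3 = (40/125)·n^3 ≤ c·f(n) holds with c = 40/125 ≈ 0.32 < 1. So this is Case 3: T(n) = Θ(f(n)) = Θ(n^3).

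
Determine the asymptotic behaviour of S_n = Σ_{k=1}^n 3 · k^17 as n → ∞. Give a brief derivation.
S_n ~ n^18 / 6

By integral comparison (Euler-Maclaurin), Σ_{k=1}^n 3 · k^17 = 3 · ∫_0^n x^17 dx + O(n^17) = 3 · n^18/18 = n^18 / 6 + O(n^17). (Equivalently, Faulhaber's formula gives the same leading term.)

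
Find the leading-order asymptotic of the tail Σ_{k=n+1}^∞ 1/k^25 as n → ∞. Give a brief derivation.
Σ_{k>n} 1/k^25 ~ 1/(24 · n^24)

Compare to the integral: ∫_{n}^∞ x^(−25) dx = [−x^(−24)/24]_{n}^∞ = 1/((25−1)·n^24). Euler-Maclaurin then gives
  Σ_{k>n} 1/k^25 = ∫_{n}^∞ dx/x^25 − 1/(2·n^25) + O(1/n^26).
(Equivalently this is ζ(25) − Σ_{k≤n} 1/k^25.)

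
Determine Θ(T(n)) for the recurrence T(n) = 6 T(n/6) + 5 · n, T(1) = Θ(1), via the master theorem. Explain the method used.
T(n) = Θ(n log n)

log_6 6 = 1, and f(n) = 5 · n = Θ(n^(log_6 6)). This is Case 2 of the master theorem: T(n) = Θ(f(n) · log n) = Θ(n log n).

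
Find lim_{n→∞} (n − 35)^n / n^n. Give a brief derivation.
lim = e^(−35)

Rewrite as (1 − 35/n)^(n). By the standard limit (1 + x/n)^n → e^x, we have (1 − 35/n)^n → e^(−35), and raising to the 1st power gives e^(−35).
More precisely, ln[(1 − 35/n)^(n)] = n · ln(1 − 35/n) = n · (-35/n + O(1/n^2)) = -35 + O(1/n) → -35.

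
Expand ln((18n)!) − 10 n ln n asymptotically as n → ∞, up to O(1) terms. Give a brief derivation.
ln((18n)!) − 10 n ln n = 8 n ln n + 18(ln 18 − 1) n + (1/2) ln(2π·18n) + O(1/n)

Stirling: ln((18n)!) = 18n ln(18n) − 18n + (1/2) ln(2π·18n) + O(1/n).
Expand 18n ln(18n) = 18n (ln n + ln 18) = 18n ln n + 18n ln 18.
Subtract 10n ln n: leading term is (18 − 10) n ln n = 8 n ln n. The next term is 18n ln 18 − 18n = 18(ln 18 − 1) n. Then the (1/2) ln(2π·18n) correction.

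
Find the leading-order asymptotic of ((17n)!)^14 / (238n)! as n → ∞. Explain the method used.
((17n)!)^14/(238n)! ~ ((2π·17n)^(13/2) / sqrt(14)) · 14^(−14·17n)  →  0

Write N = 17n. Stirling: N! ~ sqrt(2π N)(N/e)^N and (14N)! ~ sqrt(2π·14N)·(14N/e)^(14N).
  (N!)^14/(14N)! ~ (2π N)^(14/2) (N/e)^(14N) / [sqrt(2π·14N) (14N/e)^(14N)]
     = (2π N)^(14/2) / sqrt(2π·14N) · (N/(14N))^(14N)
     = (2π N)^((14−1)/2) / sqrt(14) · 14^(−14N).
Since 14^14 > 1, the factor 14^(−14N) decays exponentially, so the ratio → 0. Substituting N = 17n gives the stated form.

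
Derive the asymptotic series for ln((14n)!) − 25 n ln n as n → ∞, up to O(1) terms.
ln((14n)!) − 25 n ln n = −11 n ln n + 14(ln 14 − 1) n + (1/2) ln(2π·14n) + O(1/n)

Stirling: ln((14n)!) = 14n ln(14n) − 14n + (1/2) ln(2π·14n) + O(1/n).
Expand 14n ln(14n) = 14n (ln n + ln 14) = 14n ln n + 14n ln 14.
Subtract 25n ln n: leading term is (14 − 25) n ln n = −11 n ln n. The next term is 14n ln 14 − 14n = 14(ln 14 − 1) n. Then the (1/2) ln(2π·14n) correction.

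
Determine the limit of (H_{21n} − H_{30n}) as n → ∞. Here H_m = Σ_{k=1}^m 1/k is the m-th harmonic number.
lim = ln(21/30) = ln(7/10)

Euler-Maclaurin gives H_m = ln m + γ + 1/(2m) + O(1/m^2). The γ and O(1/m) terms cancel in the difference:
  H_{21n} − H_{30n} = ln(21n) − ln(30n) + O(1/n) = ln(21/30) + O(1/n).
Hence the limit is ln(21/30) = ln(7/10).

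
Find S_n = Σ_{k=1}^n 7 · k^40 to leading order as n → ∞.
S_n ~ 7 · n^41 / 41

By integral comparison (Euler-Maclaurin), Σ_{k=1}^n 7 · k^40 = 7 · ∫_0^n x^40 dx + O(n^40) = 7 · n^41/41 + O(n^40). (Equivalently, Faulhaber's formula gives the same leading term.)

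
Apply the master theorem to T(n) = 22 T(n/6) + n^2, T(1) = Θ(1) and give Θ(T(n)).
T(n) = Θ(n^2)

log_6 22 ≈ 1.725. f(n) = n^2 dominates n^(log_6 22) since 2 > 1.725, and the regularity condition a·f(n/b) = 22·(n/6)^2 = (22/36)·n^2 ≤ c·f(n) holds with c = 22/36 ≈ 0.611 < 1. So this is Case 3: T(n) = Θ(f(n)) = Θ(n^2).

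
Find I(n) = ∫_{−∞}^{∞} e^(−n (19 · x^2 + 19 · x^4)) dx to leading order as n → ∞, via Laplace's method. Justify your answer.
I(n) ~ sqrt(π/(19n))

φ(x) = 19 · x^2 + 19 · x^4 has its unique global minimum at x* = 0 (since φ'(x) = 38x + 76x^3 = 0 only at x = 0 for real x with both coefficients positive, and φ → ∞ as |x| → ∞). At x* = 0, φ(0) = 0 and φ''(0) = 38. Laplace's method then gives
  I(n) ~ sqrt(2π / (n · φ''(0))) · e^(−n φ(0)) = sqrt(2π / (38n)) = sqrt(π/(19n)).
The 19 · x^4 term contributes only at subleading order (an O(1/n) relative correction).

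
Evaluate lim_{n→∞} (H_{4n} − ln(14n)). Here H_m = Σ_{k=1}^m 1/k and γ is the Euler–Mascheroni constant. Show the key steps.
lim = ln(2/7) + γ

By Euler-Maclaurin, H_m = ln m + γ + O(1/m). So
  H_{4n} − ln(14n) = ln(4n) + γ − ln(14n) + O(1/n)
                       = ln(4/14) + γ + O(1/n).
Hence the limit is ln(4/14) + γ (= ln(2/7)).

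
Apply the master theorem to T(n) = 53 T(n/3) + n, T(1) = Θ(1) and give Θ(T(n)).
T(n) = Θ(n^(log_3 53))

Master theorem: compare f(n) = n to n^(log_3 53) where log_3 53 ≈ 3.614. Since 1 < log_3 53, we have f(n) = O(n^(log_3 53 − ε)) for some ε > 0 — Case 1. Hence T(n) = Θ(n^(log_3 53)).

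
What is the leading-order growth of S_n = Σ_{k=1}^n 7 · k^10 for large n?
S_n ~ 7 · n^11 / 11

By integral comparison (Euler-Maclaurin), Σ_{k=1}^n 7 · k^10 = 7 · ∫_0^n x^10 dx + O(n^10) = 7 · n^11/11 + O(n^10). (Equivalently, Faulhaber's formula gives the same leading term.)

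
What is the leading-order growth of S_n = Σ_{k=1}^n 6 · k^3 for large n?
S_n ~ 3 · n^4 / 2

By integral comparison (Euler-Maclaurin), Σ_{k=1}^n 6 · k^3 = 6 · ∫_0^n x^3 dx + O(n^3) = 6 · n^4/4 = 3 · n^4 / 2 + O(n^3). (Equivalently, Faulhaber's formula gives the same leading term.)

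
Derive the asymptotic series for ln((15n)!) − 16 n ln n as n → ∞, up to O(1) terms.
ln((15n)!) − 16 n ln n = −n ln n + 15(ln 15 − 1) n + (1/2) ln(2π·15n) + O(1/n)

Stirling: ln((15n)!) = 15n ln(15n) − 15n + (1/2) ln(2π·15n) + O(1/n).
Expand 15n ln(15n) = 15n (ln n + ln 15) = 15n ln n + 15n ln 15.
Subtract 16n ln n: leading term is (15 − 16) n ln n = −n ln n. The next term is 15n ln 15 − 15n = 15(ln 15 − 1) n. Then the (1/2) ln(2π·15n) correction.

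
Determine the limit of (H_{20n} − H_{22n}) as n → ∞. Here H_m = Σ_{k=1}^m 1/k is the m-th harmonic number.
lim = ln(20/22) = ln(10/11)

Euler-Maclaurin gives H_m = ln m + γ + 1/(2m) + O(1/m^2). The γ and O(1/m) terms cancel in the difference:
  H_{20n} − H_{22n} = ln(20n) − ln(22n) + O(1/n) = ln(20/22) + O(1/n).
Hence the limit is ln(20/22) = ln(10/11).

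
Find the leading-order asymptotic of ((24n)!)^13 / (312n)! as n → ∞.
((24n)!)^13/(312n)! ~ ((2π·24n)^(12/2) / sqrt(13)) · 13^(−13·24n)  →  0

Write N = 24n. Stirling: N! ~ sqrt(2π N)(N/e)^N and (13N)! ~ sqrt(2π·13N)·(13N/e)^(13N).
  (N!)^13/(13N)! ~ (2π N)^(13/2) (N/e)^(13N) / [sqrt(2π·13N) (13N/e)^(13N)]
     = (2π N)^(13/2) / sqrt(2π·13N) · (N/(13N))^(13N)
     = (2π N)^((13−1)/2) / sqrt(13) · 13^(−13N).
Since 13^13 > 1, the factor 13^(−13N) decays exponentially, so the ratio → 0. Substituting N = 24n gives the stated form.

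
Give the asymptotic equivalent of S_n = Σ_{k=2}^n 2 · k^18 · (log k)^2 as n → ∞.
S_n ~ 2 · n^19 · (log n)^2 / 19

By integral comparison, S_n = ∫_1^n 2 · x^18 · (log x)^2 dx + O(n^18 · (log n)^2). For the integral, the leading term of ∫_1^n x^18 (log x)^2 dx is n^19/19 · (log n)^2 (by repeated integration by parts; each step lowers the log-exponent and produces a relatively O(1/log n) correction). Hence S_n ~ 2 · n^19 · (log n)^2 / 19.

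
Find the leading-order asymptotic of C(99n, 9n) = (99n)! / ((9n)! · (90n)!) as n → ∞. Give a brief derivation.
C(99n, 9n) ~ (285311670611/10000000000)^(9n) · sqrt(11/(20π·9n))

Write N = 9n. Apply Stirling to each factorial:
  (11N)! ~ sqrt(2π·11N) · (11N/e)^(11N),
  N! ~ sqrt(2π N) · (N/e)^N,
  (10N)! ~ sqrt(2π·10N) · (10N/e)^(10N).
The exponential factors combine to (11N)^(11N) / (N^N · (10N)^(10N)) = 11^(11N)/10^(10N) = (11^11/10^10)^N = (285311670611/10000000000)^N.
The square-root prefactors combine to sqrt(2π·11N) / (sqrt(2π N)·sqrt(2π·10N)) = sqrt(11 / (2π·10·N)) = sqrt(11/(20π·9n)).
Substituting N = 9n: C(99n, 9n) ~ (285311670611/10000000000)^(9n) · sqrt(11/(20π·9n)).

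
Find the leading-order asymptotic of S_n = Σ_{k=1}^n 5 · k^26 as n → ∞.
S_n ~ 5 · n^27 / 27

By integral comparison (Euler-Maclaurin), Σ_{k=1}^n 5 · k^26 = 5 · ∫_0^n x^26 dx + O(n^26) = 5 · n^27/27 + O(n^26). (Equivalently, Faulhaber's formula gives the same leading term.)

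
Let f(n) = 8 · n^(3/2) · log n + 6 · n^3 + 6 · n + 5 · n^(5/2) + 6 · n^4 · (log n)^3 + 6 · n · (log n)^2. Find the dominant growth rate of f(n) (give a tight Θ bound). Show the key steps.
f(n) ∈ Θ(n^4 · (log n)^3)

Compare the terms by growth order. For large n, n^a · (log n)^b dominates n^a' · (log n)^b' iff a > a', or (a = a' and b > b'). Ranking the 6 terms shows the dominant one is 6 · n^4 · (log n)^3. Hence f(n) ∈ Θ(n^4 · (log n)^3).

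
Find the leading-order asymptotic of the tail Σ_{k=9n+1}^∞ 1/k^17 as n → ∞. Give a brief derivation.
Σ_{k>9n} 1/k^17 ~ 1/(16 · (9n)^16)

Compare to the integral: ∫_{9n}^∞ x^(−17) dx = [−x^(−16)/16]_{9n}^∞ = 1/((17−1)·(9n)^16). Euler-Maclaurin then gives
  Σ_{k>9n} 1/k^17 = ∫_{9n}^∞ dx/x^17 − 1/(2·(9n)^17) + O(1/(9n)^18).
(Equivalently this is ζ(17) − Σ_{k≤9n} 1/k^17.)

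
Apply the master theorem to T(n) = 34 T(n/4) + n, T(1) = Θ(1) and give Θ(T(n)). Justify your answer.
T(n) = Θ(n^(log_4 34))

Master theorem: compare f(n) = n to n^(log_4 34) where log_4 34 ≈ 2.544. Since 1 < log_4 34, we have f(n) = O(n^(log_4 34 − ε)) for some ε > 0 — Case 1. Hence T(n) = Θ(n^(log_4 34)).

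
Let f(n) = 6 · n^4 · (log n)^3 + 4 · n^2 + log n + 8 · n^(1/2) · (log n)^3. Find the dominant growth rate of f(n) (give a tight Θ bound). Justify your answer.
f(n) ∈ Θ(n^4 · (log n)^3)

Compare the terms by growth order. For large n, n^a · (log n)^b dominates n^a' · (log n)^b' iff a > a', or (a = a' and b > b'). Ranking the 4 terms shows the dominant one is 6 · n^4 · (log n)^3. Hence f(n) ∈ Θ(n^4 · (log n)^3).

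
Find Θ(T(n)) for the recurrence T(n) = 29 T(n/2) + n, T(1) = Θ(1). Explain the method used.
T(n) = Θ(n^(log_2 29))

Master theorem: compare f(n) = n to n^(log_2 29) where log_2 29 ≈ 4.858. Since 1 < log_2 29, we have f(n) = O(n^(log_2 29 − ε)) for some ε > 0 — Case 1. Hence T(n) = Θ(n^(log_2 29)).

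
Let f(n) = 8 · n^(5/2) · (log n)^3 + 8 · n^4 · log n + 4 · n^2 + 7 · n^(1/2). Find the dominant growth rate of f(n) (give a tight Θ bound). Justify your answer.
f(n) ∈ Θ(n^4 · log n)

Compare the terms by growth order. For large n, n^a · (log n)^b dominates n^a' · (log n)^b' iff a > a', or (a = a' and b > b'). Ranking the 4 terms shows the dominant one is 8 · n^4 · log n. Hence f(n) ∈ Θ(n^4 · log n).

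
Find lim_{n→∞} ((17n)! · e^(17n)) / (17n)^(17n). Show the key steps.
lim = ∞

Stirling: (17n)! ~ sqrt(2π·17n) · (17n/e)^(17n). Hence
  (17n)! · e^(17n) / (17n)^(17n) ~ sqrt(2π·17n) = sqrt(2π·17) · sqrt(n) → ∞.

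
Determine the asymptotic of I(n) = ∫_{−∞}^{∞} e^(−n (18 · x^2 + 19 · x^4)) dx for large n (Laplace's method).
I(n) ~ sqrt(π/(18n))

φ(x) = 18 · x^2 + 19 · x^4 has its unique global minimum at x* = 0 (since φ'(x) = 36x + 76x^3 = 0 only at x = 0 for real x with both coefficients positive, and φ → ∞ as |x| → ∞). At x* = 0, φ(0) = 0 and φ''(0) = 36. Laplace's method then gives
  I(n) ~ sqrt(2π / (n · φ''(0))) · e^(−n φ(0)) = sqrt(2π / (36n)) = sqrt(π/(18n)).
The 19 · x^4 term contributes only at subleading order (an O(1/n) relative correction).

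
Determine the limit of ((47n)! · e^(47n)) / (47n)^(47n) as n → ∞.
lim = ∞

Stirling: (47n)! ~ sqrt(2π·47n) · (47n/e)^(47n). Hence
  (47n)! · e^(47n) / (47n)^(47n) ~ sqrt(2π·47n) = sqrt(2π·47) · sqrt(n) → ∞.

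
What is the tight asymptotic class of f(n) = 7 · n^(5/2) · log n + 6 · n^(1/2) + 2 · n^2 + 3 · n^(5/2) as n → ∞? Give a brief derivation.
f(n) ∈ Θ(n^(5/2) · log n)

Compare the terms by growth order. For large n, n^a · (log n)^b dominates n^a' · (log n)^b' iff a > a', or (a = a' and b > b'). Ranking the 4 terms shows the dominant one is 7 · n^(5/2) · log n. Hence f(n) ∈ Θ(n^(5/2) · log n).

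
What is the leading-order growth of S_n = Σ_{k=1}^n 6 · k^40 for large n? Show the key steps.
S_n ~ 6 · n^41 / 41

By integral comparison (Euler-Maclaurin), Σ_{k=1}^n 6 · k^40 = 6 · ∫_0^n x^40 dx + O(n^40) = 6 · n^41/41 + O(n^40). (Equivalently, Faulhaber's formula gives the same leading term.)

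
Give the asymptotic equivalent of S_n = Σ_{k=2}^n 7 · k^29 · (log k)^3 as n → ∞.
S_n ~ 7 · n^30 · (log n)^3 / 30

By integral comparison, S_n = ∫_1^n 7 · x^29 · (log x)^3 dx + O(n^29 · (log n)^3). For the integral, the leading term of ∫_1^n x^29 (log x)^3 dx is n^30/30 · (log n)^3 (by repeated integration by parts; each step lowers the log-exponent and produces a relatively O(1/log n) correction). Hence S_n ~ 7 · n^30 · (log n)^3 / 30.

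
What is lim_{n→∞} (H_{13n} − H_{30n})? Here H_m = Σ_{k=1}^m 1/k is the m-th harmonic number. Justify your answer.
lim = ln(13/30)

Euler-Maclaurin gives H_m = ln m + γ + 1/(2m) + O(1/m^2). The γ and O(1/m) terms cancel in the difference:
  H_{13n} − H_{30n} = ln(13n) − ln(30n) + O(1/n) = ln(13/30) + O(1/n).
Hence the limit is ln(13/30).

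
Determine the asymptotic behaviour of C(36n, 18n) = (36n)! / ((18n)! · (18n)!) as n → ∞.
C(36n, 18n) ~ (4)^(18n) · sqrt(1/(π·18n))

Write N = 18n. Apply Stirling to each factorial:
  (2N)! ~ sqrt(2π·2N) · (2N/e)^(2N),
  N! ~ sqrt(2π N) · (N/e)^N,
  (1N)! ~ sqrt(2π·1N) · (1N/e)^(1N).
The exponential factors combine to (2N)^(2N) / (N^N · (1N)^(1N)) = 2^(2N)/1^(1N) = (2^2/1^1)^N = (4)^N.
The square-root prefactors combine to sqrt(2π·2N) / (sqrt(2π N)·sqrt(2π·1N)) = sqrt(2 / (2π·1·N)) = sqrt(1/(π·18n)).
Substituting N = 18n: C(36n, 18n) ~ (4)^(18n) · sqrt(1/(π·18n)).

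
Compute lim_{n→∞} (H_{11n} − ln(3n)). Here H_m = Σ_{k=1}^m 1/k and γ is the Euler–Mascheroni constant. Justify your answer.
lim = ln(11/3) + γ

By Euler-Maclaurin, H_m = ln m + γ + O(1/m). So
  H_{11n} − ln(3n) = ln(11n) + γ − ln(3n) + O(1/n)
                       = ln(11/3) + γ + O(1/n).
Hence the limit is ln(11/3) + γ.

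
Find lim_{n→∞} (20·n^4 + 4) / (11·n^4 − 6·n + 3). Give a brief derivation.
lim = 20/11

For large n the leading n^4 terms dominate both numerator and denominator. Dividing top and bottom by n^4, every other term tends to 0, leaving 20/11.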